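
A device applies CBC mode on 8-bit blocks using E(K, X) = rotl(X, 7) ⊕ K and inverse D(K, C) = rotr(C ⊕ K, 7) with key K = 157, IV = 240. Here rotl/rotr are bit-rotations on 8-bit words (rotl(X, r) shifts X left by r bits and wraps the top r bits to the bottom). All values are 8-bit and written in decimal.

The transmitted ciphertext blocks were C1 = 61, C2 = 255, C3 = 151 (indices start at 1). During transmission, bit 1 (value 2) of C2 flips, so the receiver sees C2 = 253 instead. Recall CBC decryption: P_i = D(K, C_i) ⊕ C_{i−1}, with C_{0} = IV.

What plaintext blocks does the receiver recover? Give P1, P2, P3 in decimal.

Only C2 changed, to 253. In CBC, a change in C_i garbles P_i and flips the same bit in P_{i+1}. Decrypting the received ciphertext:
P1: D(K, 61) = 65; 65 ⊕ 240 = 177.
P2: D(K, 253) = 192; 192 ⊕ 61 = 253.
P3: D(K, 151) = 20; 20 ⊕ 253 = 233.
Blocks that differ from the original plaintext: P2, P3.

P1 = 177, P2 = 253, P3 = 233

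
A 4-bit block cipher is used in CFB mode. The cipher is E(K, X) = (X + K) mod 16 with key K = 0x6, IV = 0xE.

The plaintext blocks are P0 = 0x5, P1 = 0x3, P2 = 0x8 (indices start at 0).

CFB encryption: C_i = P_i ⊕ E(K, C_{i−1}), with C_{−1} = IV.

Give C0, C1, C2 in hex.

C0: E(K, 0xE) = 0x4; 0x5 ⊕ 0x4 = 0x1.
C1: E(K, 0x1) = 0x7; 0x3 ⊕ 0x7 = 0x4.
C2: E(K, 0x4) = 0xA; 0x8 ⊕ 0xA = 0x2.

C0 = 0x1, C1 = 0x4, C2 = 0x2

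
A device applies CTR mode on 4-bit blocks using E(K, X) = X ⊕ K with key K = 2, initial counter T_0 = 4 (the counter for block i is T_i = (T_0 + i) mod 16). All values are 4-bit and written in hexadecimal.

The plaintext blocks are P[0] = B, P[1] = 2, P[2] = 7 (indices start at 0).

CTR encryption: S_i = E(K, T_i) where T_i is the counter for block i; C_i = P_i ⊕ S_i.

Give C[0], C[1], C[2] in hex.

C[0]: T = 4, S = E(K, T) = 6; B ⊕ 6 = D.
C[1]: T = 5, S = E(K, T) = 7; 2 ⊕ 7 = 5.
C[2]: T = 6, S = E(K, T) = 4; 7 ⊕ 4 = 3.

C[0] = D, C[1] = 5, C[2] = 3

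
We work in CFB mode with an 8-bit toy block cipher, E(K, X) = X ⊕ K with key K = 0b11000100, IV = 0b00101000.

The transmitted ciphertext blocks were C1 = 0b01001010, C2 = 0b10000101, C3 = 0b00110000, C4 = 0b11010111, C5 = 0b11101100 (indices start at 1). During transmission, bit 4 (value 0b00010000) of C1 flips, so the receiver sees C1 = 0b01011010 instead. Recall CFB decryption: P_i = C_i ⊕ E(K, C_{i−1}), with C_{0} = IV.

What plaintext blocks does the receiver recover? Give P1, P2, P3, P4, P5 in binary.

Only C1 changed, to 0b01011010. In CFB, a change in C_i flips the same bit in P_i and garbles P_{i+1}. Decrypting the received ciphertext:
P1: E(K, 0b00101000) = 0b11101100; 0b01011010 ⊕ 0b11101100 = 0b10110110.
P2: E(K, 0b01011010) = 0b10011110; 0b10000101 ⊕ 0b10011110 = 0b00011011.
P3: E(K, 0b10000101) = 0b01000001; 0b00110000 ⊕ 0b01000001 = 0b01110001.
P4: E(K, 0b00110000) = 0b11110100; 0b11010111 ⊕ 0b11110100 = 0b00100011.
P5: E(K, 0b11010111) = 0b00010011; 0b11101100 ⊕ 0b00010011 = 0b11111111.
Blocks that differ from the original plaintext: P1, P2.

P1 = 0b10110110, P2 = 0b00011011, P3 = 0b01110001, P4 = 0b00100011, P5 = 0b11111111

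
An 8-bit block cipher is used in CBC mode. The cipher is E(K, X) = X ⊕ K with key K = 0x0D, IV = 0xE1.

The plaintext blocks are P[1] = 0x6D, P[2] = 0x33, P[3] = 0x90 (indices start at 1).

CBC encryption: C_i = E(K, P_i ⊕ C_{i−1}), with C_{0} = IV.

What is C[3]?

C[3] = 0x22

C[1]: P[1] ⊕ 0xE1 = 0x8C; E(K, 0x8C) = 0x81.
C[2]: P[2] ⊕ 0x81 = 0xB2; E(K, 0xB2) = 0xBF.
C[3]: P[3] ⊕ 0xBF = 0x2F; E(K, 0x2F) = 0x22.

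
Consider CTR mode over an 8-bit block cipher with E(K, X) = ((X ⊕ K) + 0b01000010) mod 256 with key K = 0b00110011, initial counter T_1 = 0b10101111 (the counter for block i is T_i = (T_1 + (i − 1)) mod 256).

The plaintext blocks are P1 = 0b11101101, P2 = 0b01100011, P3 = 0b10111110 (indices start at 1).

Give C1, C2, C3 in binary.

CTR encryption: S_i = E(K, T_i) where T_i is the counter for block i; C_i = P_i ⊕ S_i.
C1: T = 0b10101111, S = E(K, T) = 0b11011110; 0b11101101 ⊕ 0b11011110 = 0b00110011.
C2: T = 0b10110000, S = E(K, T) = 0b11000101; 0b01100011 ⊕ 0b11000101 = 0b10100110.
C3: T = 0b10110001, S = E(K, T) = 0b11000100; 0b10111110 ⊕ 0b11000100 = 0b01111010.

C1 = 0b00110011, C2 = 0b10100110, C3 = 0b01111010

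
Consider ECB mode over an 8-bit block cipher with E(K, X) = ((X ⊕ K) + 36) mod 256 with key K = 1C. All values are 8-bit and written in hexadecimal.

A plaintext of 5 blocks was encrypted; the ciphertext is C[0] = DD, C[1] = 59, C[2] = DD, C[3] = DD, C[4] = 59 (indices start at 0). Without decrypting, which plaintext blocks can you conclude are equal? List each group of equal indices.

ECB encrypts each block independently with the same key, so equal ciphertext blocks imply equal plaintext blocks.
C[0] = C[2] = C[3] = DD, so P[0] = P[2] = P[3].
C[1] = C[4] = 59, so P[1] = P[4].

P[0] = P[2] = P[3]; P[1] = P[4]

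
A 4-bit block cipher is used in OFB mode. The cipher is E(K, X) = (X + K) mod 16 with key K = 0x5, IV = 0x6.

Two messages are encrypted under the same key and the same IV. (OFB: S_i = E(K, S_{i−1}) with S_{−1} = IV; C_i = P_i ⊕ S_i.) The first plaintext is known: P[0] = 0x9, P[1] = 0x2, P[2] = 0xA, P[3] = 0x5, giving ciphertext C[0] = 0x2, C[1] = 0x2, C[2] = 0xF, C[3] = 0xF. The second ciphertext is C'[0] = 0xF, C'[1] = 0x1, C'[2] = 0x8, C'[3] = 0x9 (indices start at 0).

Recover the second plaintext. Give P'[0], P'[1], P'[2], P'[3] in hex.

In OFB with a reused IV, both messages share the same keystream S_i, so C_i ⊕ C'_i = P_i ⊕ P'_i and thus P'_i = P_i ⊕ C_i ⊕ C'_i.
P'[0]: 0x9 ⊕ 0x2 ⊕ 0xF = 0x4.
P'[1]: 0x2 ⊕ 0x2 ⊕ 0x1 = 0x1.
P'[2]: 0xA ⊕ 0xF ⊕ 0x8 = 0xD.
P'[3]: 0x5 ⊕ 0xF ⊕ 0x9 = 0x3.

P'[0] = 0x4, P'[1] = 0x1, P'[2] = 0xD, P'[3] = 0x3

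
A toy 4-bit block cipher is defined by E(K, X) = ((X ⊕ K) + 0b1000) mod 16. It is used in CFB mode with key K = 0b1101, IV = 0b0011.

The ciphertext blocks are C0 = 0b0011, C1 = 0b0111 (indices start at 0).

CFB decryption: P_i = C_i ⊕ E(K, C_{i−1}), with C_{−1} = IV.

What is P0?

P0: E(K, 0b0011) = 0b0110; 0b0011 ⊕ 0b0110 = 0b0101.

P0 = 0b0101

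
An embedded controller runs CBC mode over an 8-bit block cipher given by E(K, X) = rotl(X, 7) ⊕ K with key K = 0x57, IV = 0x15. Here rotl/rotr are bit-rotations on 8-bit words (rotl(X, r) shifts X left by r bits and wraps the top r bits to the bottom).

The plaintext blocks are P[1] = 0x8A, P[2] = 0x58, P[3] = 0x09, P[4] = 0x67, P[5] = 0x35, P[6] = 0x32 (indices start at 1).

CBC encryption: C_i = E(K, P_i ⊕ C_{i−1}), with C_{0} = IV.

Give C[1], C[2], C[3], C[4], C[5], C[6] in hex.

C[1] = 0x98, C[2] = 0x37, C[3] = 0x48, C[4] = 0xC0, C[5] = 0xAD, C[6] = 0x98

C[1]: P[1] ⊕ 0x15 = 0x9F; E(K, 0x9F) = 0x98.
C[2]: P[2] ⊕ 0x98 = 0xC0; E(K, 0xC0) = 0x37.
C[3]: P[3] ⊕ 0x37 = 0x3E; E(K, 0x3E) = 0x48.
C[4]: P[4] ⊕ 0x48 = 0x2F; E(K, 0x2F) = 0xC0.
C[5]: P[5] ⊕ 0xC0 = 0xF5; E(K, 0xF5) = 0xAD.
C[6]: P[6] ⊕ 0xAD = 0x9F; E(K, 0x9F) = 0x98.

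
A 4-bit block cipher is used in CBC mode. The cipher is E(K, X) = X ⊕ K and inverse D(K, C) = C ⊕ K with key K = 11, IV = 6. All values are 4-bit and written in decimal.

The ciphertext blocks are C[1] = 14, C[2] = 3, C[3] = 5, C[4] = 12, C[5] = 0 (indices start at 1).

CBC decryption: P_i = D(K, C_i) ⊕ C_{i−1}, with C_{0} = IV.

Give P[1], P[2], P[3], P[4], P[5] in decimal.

P[1] = 3, P[2] = 6, P[3] = 13, P[4] = 2, P[5] = 7

P[1]: D(K, 14) = 5; 5 ⊕ 6 = 3.
P[2]: D(K, 3) = 8; 8 ⊕ 14 = 6.
P[3]: D(K, 5) = 14; 14 ⊕ 3 = 13.
P[4]: D(K, 12) = 7; 7 ⊕ 5 = 2.
P[5]: D(K, 0) = 11; 11 ⊕ 12 = 7.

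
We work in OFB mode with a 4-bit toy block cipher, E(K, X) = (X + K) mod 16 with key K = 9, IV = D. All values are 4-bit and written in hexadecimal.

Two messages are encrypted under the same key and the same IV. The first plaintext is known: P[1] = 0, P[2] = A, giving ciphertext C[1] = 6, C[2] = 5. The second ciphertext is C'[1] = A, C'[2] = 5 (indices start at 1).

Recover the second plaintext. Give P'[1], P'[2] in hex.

In OFB with a reused IV, both messages share the same keystream S_i, so C_i ⊕ C'_i = P_i ⊕ P'_i and thus P'_i = P_i ⊕ C_i ⊕ C'_i.
P'[1]: 0 ⊕ 6 ⊕ A = C.
P'[2]: A ⊕ 5 ⊕ 5 = A.

P'[1] = C, P'[2] = A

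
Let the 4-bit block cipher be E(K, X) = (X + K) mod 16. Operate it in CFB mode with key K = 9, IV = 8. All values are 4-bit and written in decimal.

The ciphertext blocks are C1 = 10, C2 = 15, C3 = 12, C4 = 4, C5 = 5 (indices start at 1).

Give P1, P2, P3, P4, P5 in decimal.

P1 = 11, P2 = 12, P3 = 4, P4 = 1, P5 = 8

CFB decryption: P_i = C_i ⊕ E(K, C_{i−1}), with C_{0} = IV.
P1: E(K, 8) = 1; 10 ⊕ 1 = 11.
P2: E(K, 10) = 3; 15 ⊕ 3 = 12.
P3: E(K, 15) = 8; 12 ⊕ 8 = 4.
P4: E(K, 12) = 5; 4 ⊕ 5 = 1.
P5: E(K, 4) = 13; 5 ⊕ 13 = 8.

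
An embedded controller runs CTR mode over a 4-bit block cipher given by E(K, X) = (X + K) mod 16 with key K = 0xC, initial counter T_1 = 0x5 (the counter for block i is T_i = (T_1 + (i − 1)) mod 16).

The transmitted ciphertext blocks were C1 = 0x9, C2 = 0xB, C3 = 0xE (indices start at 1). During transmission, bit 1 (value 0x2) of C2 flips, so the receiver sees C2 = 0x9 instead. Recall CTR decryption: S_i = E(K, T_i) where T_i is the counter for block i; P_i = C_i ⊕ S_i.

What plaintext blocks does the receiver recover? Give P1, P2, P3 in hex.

P1 = 0x8, P2 = 0xB, P3 = 0xD

Only C2 changed, to 0x9. In CTR, a change in C_i flips the same bit in P_i only; the keystream is unaffected. Decrypting the received ciphertext:
P1: T = 0x5, S = E(K, T) = 0x1; 0x9 ⊕ 0x1 = 0x8.
P2: T = 0x6, S = E(K, T) = 0x2; 0x9 ⊕ 0x2 = 0xB.
P3: T = 0x7, S = E(K, T) = 0x3; 0xE ⊕ 0x3 = 0xD.
Blocks that differ from the original plaintext: P2.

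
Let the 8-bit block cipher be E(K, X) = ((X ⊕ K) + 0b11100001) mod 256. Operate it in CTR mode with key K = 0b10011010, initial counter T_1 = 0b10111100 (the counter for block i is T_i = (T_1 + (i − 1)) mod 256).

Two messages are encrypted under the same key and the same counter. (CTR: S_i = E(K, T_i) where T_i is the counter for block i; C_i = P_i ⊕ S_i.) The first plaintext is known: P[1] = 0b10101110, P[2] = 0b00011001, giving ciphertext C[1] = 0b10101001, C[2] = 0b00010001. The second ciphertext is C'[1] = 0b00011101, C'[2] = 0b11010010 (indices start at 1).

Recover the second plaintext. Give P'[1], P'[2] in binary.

P'[1] = 0b00011010, P'[2] = 0b11011010

In CTR with a reused counter, both messages share the same keystream S_i, so C_i ⊕ C'_i = P_i ⊕ P'_i and thus P'_i = P_i ⊕ C_i ⊕ C'_i.
P'[1]: 0b10101110 ⊕ 0b10101001 ⊕ 0b00011101 = 0b00011010.
P'[2]: 0b00011001 ⊕ 0b00010001 ⊕ 0b11010010 = 0b11011010.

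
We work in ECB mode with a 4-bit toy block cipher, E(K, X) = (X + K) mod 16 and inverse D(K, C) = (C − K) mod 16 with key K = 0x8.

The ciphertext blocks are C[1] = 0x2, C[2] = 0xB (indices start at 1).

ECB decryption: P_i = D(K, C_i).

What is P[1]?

P[1]: D(K, 0x2) = 0xA.

P[1] = 0xA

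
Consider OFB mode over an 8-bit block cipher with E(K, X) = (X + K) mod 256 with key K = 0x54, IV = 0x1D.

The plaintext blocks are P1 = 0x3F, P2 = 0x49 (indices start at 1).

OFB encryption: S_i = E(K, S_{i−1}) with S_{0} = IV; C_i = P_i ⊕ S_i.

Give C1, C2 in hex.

C1 = 0x4E, C2 = 0x8C

C1: S = E(K, 0x1D) = 0x71; 0x3F ⊕ 0x71 = 0x4E.
C2: S = E(K, 0x71) = 0xC5; 0x49 ⊕ 0xC5 = 0x8C.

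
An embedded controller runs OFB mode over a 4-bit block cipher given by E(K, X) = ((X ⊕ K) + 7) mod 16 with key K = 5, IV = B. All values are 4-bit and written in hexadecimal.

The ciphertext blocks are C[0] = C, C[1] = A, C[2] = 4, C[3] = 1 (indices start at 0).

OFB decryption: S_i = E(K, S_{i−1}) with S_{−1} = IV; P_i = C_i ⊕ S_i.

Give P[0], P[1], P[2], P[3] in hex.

P[0]: S = E(K, B) = 5; C ⊕ 5 = 9.
P[1]: S = E(K, 5) = 7; A ⊕ 7 = D.
P[2]: S = E(K, 7) = 9; 4 ⊕ 9 = D.
P[3]: S = E(K, 9) = 3; 1 ⊕ 3 = 2.

P[0] = 9, P[1] = D, P[2] = D, P[3] = 2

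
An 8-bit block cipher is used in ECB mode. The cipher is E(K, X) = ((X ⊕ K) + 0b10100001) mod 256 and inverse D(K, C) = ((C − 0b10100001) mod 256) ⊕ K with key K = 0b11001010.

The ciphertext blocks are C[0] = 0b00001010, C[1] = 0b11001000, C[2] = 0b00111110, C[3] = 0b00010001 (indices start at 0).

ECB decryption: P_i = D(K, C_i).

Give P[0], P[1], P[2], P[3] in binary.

P[0]: D(K, 0b00001010) = 0b10100011.
P[1]: D(K, 0b11001000) = 0b11101101.
P[2]: D(K, 0b00111110) = 0b01010111.
P[3]: D(K, 0b00010001) = 0b10111010.

P[0] = 0b10100011, P[1] = 0b11101101, P[2] = 0b01010111, P[3] = 0b10111010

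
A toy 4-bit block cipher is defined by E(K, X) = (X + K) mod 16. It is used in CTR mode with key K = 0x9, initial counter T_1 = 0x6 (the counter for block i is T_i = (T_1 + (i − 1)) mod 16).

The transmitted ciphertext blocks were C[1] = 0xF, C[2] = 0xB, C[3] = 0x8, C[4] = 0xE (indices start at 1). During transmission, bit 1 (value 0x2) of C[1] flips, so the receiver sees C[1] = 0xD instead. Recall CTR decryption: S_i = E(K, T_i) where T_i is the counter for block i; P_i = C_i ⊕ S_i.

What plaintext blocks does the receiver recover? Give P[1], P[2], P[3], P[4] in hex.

P[1] = 0x2, P[2] = 0xB, P[3] = 0x9, P[4] = 0xC

Only C[1] changed, to 0xD. In CTR, a change in C_i flips the same bit in P_i only; the keystream is unaffected. Decrypting the received ciphertext:
P[1]: T = 0x6, S = E(K, T) = 0xF; 0xD ⊕ 0xF = 0x2.
P[2]: T = 0x7, S = E(K, T) = 0x0; 0xB ⊕ 0x0 = 0xB.
P[3]: T = 0x8, S = E(K, T) = 0x1; 0x8 ⊕ 0x1 = 0x9.
P[4]: T = 0x9, S = E(K, T) = 0x2; 0xE ⊕ 0x2 = 0xC.
Blocks that differ from the original plaintext: P[1].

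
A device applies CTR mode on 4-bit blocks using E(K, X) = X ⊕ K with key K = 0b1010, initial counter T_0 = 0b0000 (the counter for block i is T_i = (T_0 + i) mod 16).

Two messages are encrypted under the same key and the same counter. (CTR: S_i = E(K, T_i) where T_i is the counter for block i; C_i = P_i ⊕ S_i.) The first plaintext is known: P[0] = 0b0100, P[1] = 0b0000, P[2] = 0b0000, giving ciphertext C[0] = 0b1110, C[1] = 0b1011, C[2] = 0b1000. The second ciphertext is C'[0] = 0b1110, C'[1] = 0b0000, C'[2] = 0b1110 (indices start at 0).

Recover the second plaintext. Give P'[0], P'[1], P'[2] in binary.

In CTR with a reused counter, both messages share the same keystream S_i, so C_i ⊕ C'_i = P_i ⊕ P'_i and thus P'_i = P_i ⊕ C_i ⊕ C'_i.
P'[0]: 0b0100 ⊕ 0b1110 ⊕ 0b1110 = 0b0100.
P'[1]: 0b0000 ⊕ 0b1011 ⊕ 0b0000 = 0b1011.
P'[2]: 0b0000 ⊕ 0b1000 ⊕ 0b1110 = 0b0110.

P'[0] = 0b0100, P'[1] = 0b1011, P'[2] = 0b0110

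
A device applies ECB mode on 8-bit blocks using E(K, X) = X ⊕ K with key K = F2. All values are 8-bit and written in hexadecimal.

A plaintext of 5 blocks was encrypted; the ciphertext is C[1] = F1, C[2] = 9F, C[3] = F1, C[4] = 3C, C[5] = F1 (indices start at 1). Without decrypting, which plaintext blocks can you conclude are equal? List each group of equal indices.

P[1] = P[3] = P[5]

ECB encrypts each block independently with the same key, so equal ciphertext blocks imply equal plaintext blocks.
C[1] = C[3] = C[5] = F1, so P[1] = P[3] = P[5].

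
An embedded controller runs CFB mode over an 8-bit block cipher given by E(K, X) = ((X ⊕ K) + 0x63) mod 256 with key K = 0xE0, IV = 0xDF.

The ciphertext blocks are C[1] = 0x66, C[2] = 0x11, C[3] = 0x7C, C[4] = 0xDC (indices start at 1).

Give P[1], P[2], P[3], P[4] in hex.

P[1] = 0xC4, P[2] = 0xF8, P[3] = 0x28, P[4] = 0x23

CFB decryption: P_i = C_i ⊕ E(K, C_{i−1}), with C_{0} = IV.
P[1]: E(K, 0xDF) = 0xA2; 0x66 ⊕ 0xA2 = 0xC4.
P[2]: E(K, 0x66) = 0xE9; 0x11 ⊕ 0xE9 = 0xF8.
P[3]: E(K, 0x11) = 0x54; 0x7C ⊕ 0x54 = 0x28.
P[4]: E(K, 0x7C) = 0xFF; 0xDC ⊕ 0xFF = 0x23.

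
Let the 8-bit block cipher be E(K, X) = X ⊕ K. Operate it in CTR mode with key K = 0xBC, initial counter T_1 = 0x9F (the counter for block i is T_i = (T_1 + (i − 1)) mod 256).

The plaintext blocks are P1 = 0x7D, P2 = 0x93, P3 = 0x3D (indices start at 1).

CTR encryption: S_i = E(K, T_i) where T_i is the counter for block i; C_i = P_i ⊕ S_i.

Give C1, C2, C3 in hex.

C1: T = 0x9F, S = E(K, T) = 0x23; 0x7D ⊕ 0x23 = 0x5E.
C2: T = 0xA0, S = E(K, T) = 0x1C; 0x93 ⊕ 0x1C = 0x8F.
C3: T = 0xA1, S = E(K, T) = 0x1D; 0x3D ⊕ 0x1D = 0x20.

C1 = 0x5E, C2 = 0x8F, C3 = 0x20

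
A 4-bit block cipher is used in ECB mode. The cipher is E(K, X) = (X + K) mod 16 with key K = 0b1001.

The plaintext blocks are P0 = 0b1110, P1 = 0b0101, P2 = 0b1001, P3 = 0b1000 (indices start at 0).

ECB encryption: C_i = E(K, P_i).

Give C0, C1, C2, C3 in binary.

C0: E(K, 0b1110) = 0b0111.
C1: E(K, 0b0101) = 0b1110.
C2: E(K, 0b1001) = 0b0010.
C3: E(K, 0b1000) = 0b0001.

C0 = 0b0111, C1 = 0b1110, C2 = 0b0010, C3 = 0b0001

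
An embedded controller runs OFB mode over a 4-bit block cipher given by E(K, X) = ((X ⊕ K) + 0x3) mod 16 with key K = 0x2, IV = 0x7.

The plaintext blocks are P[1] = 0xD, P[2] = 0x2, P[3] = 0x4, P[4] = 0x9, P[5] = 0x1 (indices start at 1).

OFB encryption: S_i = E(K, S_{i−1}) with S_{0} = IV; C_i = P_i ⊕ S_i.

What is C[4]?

C[4] = 0xA

C[1]: S = E(K, 0x7) = 0x8; 0xD ⊕ 0x8 = 0x5.
C[2]: S = E(K, 0x8) = 0xD; 0x2 ⊕ 0xD = 0xF.
C[3]: S = E(K, 0xD) = 0x2; 0x4 ⊕ 0x2 = 0x6.
C[4]: S = E(K, 0x2) = 0x3; 0x9 ⊕ 0x3 = 0xA.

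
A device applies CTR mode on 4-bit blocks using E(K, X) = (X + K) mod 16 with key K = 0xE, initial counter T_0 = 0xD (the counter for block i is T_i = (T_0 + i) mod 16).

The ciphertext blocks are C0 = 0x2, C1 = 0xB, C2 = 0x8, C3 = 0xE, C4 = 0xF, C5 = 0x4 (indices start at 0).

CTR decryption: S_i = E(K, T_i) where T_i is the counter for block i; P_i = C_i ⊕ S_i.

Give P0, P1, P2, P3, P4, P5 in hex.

P0: T = 0xD, S = E(K, T) = 0xB; 0x2 ⊕ 0xB = 0x9.
P1: T = 0xE, S = E(K, T) = 0xC; 0xB ⊕ 0xC = 0x7.
P2: T = 0xF, S = E(K, T) = 0xD; 0x8 ⊕ 0xD = 0x5.
P3: T = 0x0, S = E(K, T) = 0xE; 0xE ⊕ 0xE = 0x0.
P4: T = 0x1, S = E(K, T) = 0xF; 0xF ⊕ 0xF = 0x0.
P5: T = 0x2, S = E(K, T) = 0x0; 0x4 ⊕ 0x0 = 0x4.

P0 = 0x9, P1 = 0x7, P2 = 0x5, P3 = 0x0, P4 = 0x0, P5 = 0x4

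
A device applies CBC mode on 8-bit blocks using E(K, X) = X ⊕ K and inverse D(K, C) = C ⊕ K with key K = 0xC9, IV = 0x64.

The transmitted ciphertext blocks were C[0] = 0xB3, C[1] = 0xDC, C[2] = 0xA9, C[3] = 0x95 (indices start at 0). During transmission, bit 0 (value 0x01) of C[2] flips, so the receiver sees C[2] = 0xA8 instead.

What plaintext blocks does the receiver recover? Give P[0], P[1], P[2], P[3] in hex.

CBC decryption: P_i = D(K, C_i) ⊕ C_{i−1}, with C_{−1} = IV.
Only C[2] changed, to 0xA8. In CBC, a change in C_i garbles P_i and flips the same bit in P_{i+1}. Decrypting the received ciphertext:
P[0]: D(K, 0xB3) = 0x7A; 0x7A ⊕ 0x64 = 0x1E.
P[1]: D(K, 0xDC) = 0x15; 0x15 ⊕ 0xB3 = 0xA6.
P[2]: D(K, 0xA8) = 0x61; 0x61 ⊕ 0xDC = 0xBD.
P[3]: D(K, 0x95) = 0x5C; 0x5C ⊕ 0xA8 = 0xF4.
Blocks that differ from the original plaintext: P[2], P[3].

P[0] = 0x1E, P[1] = 0xA6, P[2] = 0xBD, P[3] = 0xF4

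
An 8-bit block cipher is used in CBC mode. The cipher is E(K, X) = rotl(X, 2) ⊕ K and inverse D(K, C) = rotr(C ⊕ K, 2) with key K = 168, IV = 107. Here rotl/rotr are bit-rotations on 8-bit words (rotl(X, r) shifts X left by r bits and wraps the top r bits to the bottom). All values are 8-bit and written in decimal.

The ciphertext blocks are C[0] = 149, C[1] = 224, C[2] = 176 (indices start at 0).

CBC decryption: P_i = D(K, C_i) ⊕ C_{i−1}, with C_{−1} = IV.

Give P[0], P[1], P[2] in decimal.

P[0]: D(K, 149) = 79; 79 ⊕ 107 = 36.
P[1]: D(K, 224) = 18; 18 ⊕ 149 = 135.
P[2]: D(K, 176) = 6; 6 ⊕ 224 = 230.

P[0] = 36, P[1] = 135, P[2] = 230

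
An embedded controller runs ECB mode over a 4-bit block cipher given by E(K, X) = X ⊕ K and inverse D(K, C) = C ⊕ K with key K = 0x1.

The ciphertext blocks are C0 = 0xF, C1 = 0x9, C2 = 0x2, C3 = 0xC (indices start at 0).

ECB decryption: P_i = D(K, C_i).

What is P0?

P0 = 0xE

P0: D(K, 0xF) = 0xE.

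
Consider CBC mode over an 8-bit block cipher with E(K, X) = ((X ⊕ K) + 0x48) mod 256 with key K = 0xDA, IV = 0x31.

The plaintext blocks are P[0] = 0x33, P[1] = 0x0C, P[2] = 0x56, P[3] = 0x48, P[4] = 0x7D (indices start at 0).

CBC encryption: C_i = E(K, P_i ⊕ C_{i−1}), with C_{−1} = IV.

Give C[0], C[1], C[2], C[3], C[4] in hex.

C[0] = 0x20, C[1] = 0x3E, C[2] = 0xFA, C[3] = 0xB0, C[4] = 0x5F

C[0]: P[0] ⊕ 0x31 = 0x02; E(K, 0x02) = 0x20.
C[1]: P[1] ⊕ 0x20 = 0x2C; E(K, 0x2C) = 0x3E.
C[2]: P[2] ⊕ 0x3E = 0x68; E(K, 0x68) = 0xFA.
C[3]: P[3] ⊕ 0xFA = 0xB2; E(K, 0xB2) = 0xB0.
C[4]: P[4] ⊕ 0xB0 = 0xCD; E(K, 0xCD) = 0x5F.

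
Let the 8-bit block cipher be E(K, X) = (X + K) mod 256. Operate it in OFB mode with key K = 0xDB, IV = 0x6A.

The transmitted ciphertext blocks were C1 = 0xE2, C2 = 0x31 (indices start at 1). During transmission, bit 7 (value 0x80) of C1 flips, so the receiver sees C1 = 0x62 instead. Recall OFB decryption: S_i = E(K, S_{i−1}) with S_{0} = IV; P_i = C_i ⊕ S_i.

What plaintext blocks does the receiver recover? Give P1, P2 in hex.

Only C1 changed, to 0x62. In OFB, a change in C_i flips the same bit in P_i only; the keystream is unaffected. Decrypting the received ciphertext:
P1: S = E(K, 0x6A) = 0x45; 0x62 ⊕ 0x45 = 0x27.
P2: S = E(K, 0x45) = 0x20; 0x31 ⊕ 0x20 = 0x11.
Blocks that differ from the original plaintext: P1.

P1 = 0x27, P2 = 0x11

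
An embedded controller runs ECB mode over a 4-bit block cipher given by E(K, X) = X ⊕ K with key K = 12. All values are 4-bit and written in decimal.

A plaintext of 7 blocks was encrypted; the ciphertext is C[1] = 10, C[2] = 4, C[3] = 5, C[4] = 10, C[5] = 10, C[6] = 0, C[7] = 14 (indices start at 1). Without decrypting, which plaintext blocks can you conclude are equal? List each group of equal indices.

P[1] = P[4] = P[5]

ECB encrypts each block independently with the same key, so equal ciphertext blocks imply equal plaintext blocks.
C[1] = C[4] = C[5] = 10, so P[1] = P[4] = P[5].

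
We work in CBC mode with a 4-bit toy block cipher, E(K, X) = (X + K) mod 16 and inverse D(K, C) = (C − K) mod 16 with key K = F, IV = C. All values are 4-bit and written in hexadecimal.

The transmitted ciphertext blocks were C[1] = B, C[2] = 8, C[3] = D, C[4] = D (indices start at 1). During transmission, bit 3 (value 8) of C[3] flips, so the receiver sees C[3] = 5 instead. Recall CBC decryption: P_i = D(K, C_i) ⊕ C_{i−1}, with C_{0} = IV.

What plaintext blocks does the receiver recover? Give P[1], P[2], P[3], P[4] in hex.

P[1] = 0, P[2] = 2, P[3] = E, P[4] = B

Only C[3] changed, to 5. In CBC, a change in C_i garbles P_i and flips the same bit in P_{i+1}. Decrypting the received ciphertext:
P[1]: D(K, B) = C; C ⊕ C = 0.
P[2]: D(K, 8) = 9; 9 ⊕ B = 2.
P[3]: D(K, 5) = 6; 6 ⊕ 8 = E.
P[4]: D(K, D) = E; E ⊕ 5 = B.
Blocks that differ from the original plaintext: P[3], P[4].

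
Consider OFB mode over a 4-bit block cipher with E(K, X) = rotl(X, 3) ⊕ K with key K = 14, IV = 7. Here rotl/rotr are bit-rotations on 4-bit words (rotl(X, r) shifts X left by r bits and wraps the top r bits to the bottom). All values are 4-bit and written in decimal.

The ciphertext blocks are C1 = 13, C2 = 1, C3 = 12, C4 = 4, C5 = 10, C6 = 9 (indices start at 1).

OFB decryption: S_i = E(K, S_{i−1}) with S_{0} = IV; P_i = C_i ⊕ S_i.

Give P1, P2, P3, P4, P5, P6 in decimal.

P1: S = E(K, 7) = 5; 13 ⊕ 5 = 8.
P2: S = E(K, 5) = 4; 1 ⊕ 4 = 5.
P3: S = E(K, 4) = 12; 12 ⊕ 12 = 0.
P4: S = E(K, 12) = 8; 4 ⊕ 8 = 12.
P5: S = E(K, 8) = 10; 10 ⊕ 10 = 0.
P6: S = E(K, 10) = 11; 9 ⊕ 11 = 2.

P1 = 8, P2 = 5, P3 = 0, P4 = 12, P5 = 0, P6 = 2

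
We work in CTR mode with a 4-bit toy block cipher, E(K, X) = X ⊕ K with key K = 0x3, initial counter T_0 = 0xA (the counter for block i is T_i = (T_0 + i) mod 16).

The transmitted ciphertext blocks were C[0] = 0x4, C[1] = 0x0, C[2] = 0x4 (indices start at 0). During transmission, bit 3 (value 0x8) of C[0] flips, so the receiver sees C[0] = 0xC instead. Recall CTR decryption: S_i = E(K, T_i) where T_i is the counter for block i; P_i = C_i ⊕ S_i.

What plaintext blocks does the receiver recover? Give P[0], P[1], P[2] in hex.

Only C[0] changed, to 0xC. In CTR, a change in C_i flips the same bit in P_i only; the keystream is unaffected. Decrypting the received ciphertext:
P[0]: T = 0xA, S = E(K, T) = 0x9; 0xC ⊕ 0x9 = 0x5.
P[1]: T = 0xB, S = E(K, T) = 0x8; 0x0 ⊕ 0x8 = 0x8.
P[2]: T = 0xC, S = E(K, T) = 0xF; 0x4 ⊕ 0xF = 0xB.
Blocks that differ from the original plaintext: P[0].

P[0] = 0x5, P[1] = 0x8, P[2] = 0xB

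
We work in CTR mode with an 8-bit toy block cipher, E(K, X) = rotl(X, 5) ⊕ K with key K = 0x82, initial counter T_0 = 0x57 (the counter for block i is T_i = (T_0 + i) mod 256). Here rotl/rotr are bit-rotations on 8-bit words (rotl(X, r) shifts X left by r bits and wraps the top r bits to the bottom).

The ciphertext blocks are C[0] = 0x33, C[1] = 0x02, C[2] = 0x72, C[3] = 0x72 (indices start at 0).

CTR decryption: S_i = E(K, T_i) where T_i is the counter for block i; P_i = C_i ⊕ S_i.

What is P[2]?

P[2] = 0xDB

P[2]: T = 0x59, S = E(K, T) = 0xA9; 0x72 ⊕ 0xA9 = 0xDB.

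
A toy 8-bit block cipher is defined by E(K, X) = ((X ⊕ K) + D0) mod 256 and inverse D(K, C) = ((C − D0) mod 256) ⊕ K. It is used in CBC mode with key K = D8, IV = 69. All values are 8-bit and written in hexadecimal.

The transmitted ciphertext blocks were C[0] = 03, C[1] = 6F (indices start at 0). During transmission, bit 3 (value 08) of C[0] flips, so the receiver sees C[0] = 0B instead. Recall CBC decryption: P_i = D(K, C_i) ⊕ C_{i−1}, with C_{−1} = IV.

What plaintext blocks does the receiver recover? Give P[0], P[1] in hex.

Only C[0] changed, to 0B. In CBC, a change in C_i garbles P_i and flips the same bit in P_{i+1}. Decrypting the received ciphertext:
P[0]: D(K, 0B) = E3; E3 ⊕ 69 = 8A.
P[1]: D(K, 6F) = 47; 47 ⊕ 0B = 4C.
Blocks that differ from the original plaintext: P[0], P[1].

P[0] = 8A, P[1] = 4C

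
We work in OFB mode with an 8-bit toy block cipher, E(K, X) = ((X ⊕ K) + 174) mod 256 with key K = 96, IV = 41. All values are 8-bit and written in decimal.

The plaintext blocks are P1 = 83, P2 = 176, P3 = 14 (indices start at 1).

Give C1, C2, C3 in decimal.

C1 = 164, C2 = 245, C3 = 221

OFB encryption: S_i = E(K, S_{i−1}) with S_{0} = IV; C_i = P_i ⊕ S_i.
C1: S = E(K, 41) = 247; 83 ⊕ 247 = 164.
C2: S = E(K, 247) = 69; 176 ⊕ 69 = 245.
C3: S = E(K, 69) = 211; 14 ⊕ 211 = 221.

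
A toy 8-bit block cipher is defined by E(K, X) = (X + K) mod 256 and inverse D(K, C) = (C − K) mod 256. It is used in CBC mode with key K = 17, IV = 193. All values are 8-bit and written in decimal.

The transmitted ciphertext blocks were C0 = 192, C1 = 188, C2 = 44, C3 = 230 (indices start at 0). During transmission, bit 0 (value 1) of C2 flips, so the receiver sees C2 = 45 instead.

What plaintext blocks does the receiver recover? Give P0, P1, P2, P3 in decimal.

CBC decryption: P_i = D(K, C_i) ⊕ C_{i−1}, with C_{−1} = IV.
Only C2 changed, to 45. In CBC, a change in C_i garbles P_i and flips the same bit in P_{i+1}. Decrypting the received ciphertext:
P0: D(K, 192) = 175; 175 ⊕ 193 = 110.
P1: D(K, 188) = 171; 171 ⊕ 192 = 107.
P2: D(K, 45) = 28; 28 ⊕ 188 = 160.
P3: D(K, 230) = 213; 213 ⊕ 45 = 248.
Blocks that differ from the original plaintext: P2, P3.

P0 = 110, P1 = 107, P2 = 160, P3 = 248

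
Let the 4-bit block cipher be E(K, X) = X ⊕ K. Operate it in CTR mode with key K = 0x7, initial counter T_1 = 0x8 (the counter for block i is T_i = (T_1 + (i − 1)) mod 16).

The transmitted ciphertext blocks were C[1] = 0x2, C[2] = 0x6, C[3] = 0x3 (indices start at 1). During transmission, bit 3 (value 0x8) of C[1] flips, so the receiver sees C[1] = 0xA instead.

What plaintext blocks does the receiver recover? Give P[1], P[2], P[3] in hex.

P[1] = 0x5, P[2] = 0x8, P[3] = 0xE

CTR decryption: S_i = E(K, T_i) where T_i is the counter for block i; P_i = C_i ⊕ S_i.
Only C[1] changed, to 0xA. In CTR, a change in C_i flips the same bit in P_i only; the keystream is unaffected. Decrypting the received ciphertext:
P[1]: T = 0x8, S = E(K, T) = 0xF; 0xA ⊕ 0xF = 0x5.
P[2]: T = 0x9, S = E(K, T) = 0xE; 0x6 ⊕ 0xE = 0x8.
P[3]: T = 0xA, S = E(K, T) = 0xD; 0x3 ⊕ 0xD = 0xE.
Blocks that differ from the original plaintext: P[1].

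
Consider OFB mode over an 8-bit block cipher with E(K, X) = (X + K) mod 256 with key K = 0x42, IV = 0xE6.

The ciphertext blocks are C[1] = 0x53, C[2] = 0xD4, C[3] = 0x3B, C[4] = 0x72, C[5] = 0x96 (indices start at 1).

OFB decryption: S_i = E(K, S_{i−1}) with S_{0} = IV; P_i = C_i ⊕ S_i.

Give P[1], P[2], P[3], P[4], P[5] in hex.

P[1] = 0x7B, P[2] = 0xBE, P[3] = 0x97, P[4] = 0x9C, P[5] = 0xA6

P[1]: S = E(K, 0xE6) = 0x28; 0x53 ⊕ 0x28 = 0x7B.
P[2]: S = E(K, 0x28) = 0x6A; 0xD4 ⊕ 0x6A = 0xBE.
P[3]: S = E(K, 0x6A) = 0xAC; 0x3B ⊕ 0xAC = 0x97.
P[4]: S = E(K, 0xAC) = 0xEE; 0x72 ⊕ 0xEE = 0x9C.
P[5]: S = E(K, 0xEE) = 0x30; 0x96 ⊕ 0x30 = 0xA6.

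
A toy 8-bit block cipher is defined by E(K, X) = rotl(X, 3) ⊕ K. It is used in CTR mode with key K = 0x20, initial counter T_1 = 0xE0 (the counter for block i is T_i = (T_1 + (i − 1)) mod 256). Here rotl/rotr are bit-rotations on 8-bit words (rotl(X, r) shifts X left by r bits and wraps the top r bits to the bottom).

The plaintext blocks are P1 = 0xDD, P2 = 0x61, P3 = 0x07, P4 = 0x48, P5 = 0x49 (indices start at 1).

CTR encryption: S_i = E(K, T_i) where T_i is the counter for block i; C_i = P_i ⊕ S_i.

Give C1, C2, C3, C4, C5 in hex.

C1 = 0xFA, C2 = 0x4E, C3 = 0x30, C4 = 0x77, C5 = 0x4E

C1: T = 0xE0, S = E(K, T) = 0x27; 0xDD ⊕ 0x27 = 0xFA.
C2: T = 0xE1, S = E(K, T) = 0x2F; 0x61 ⊕ 0x2F = 0x4E.
C3: T = 0xE2, S = E(K, T) = 0x37; 0x07 ⊕ 0x37 = 0x30.
C4: T = 0xE3, S = E(K, T) = 0x3F; 0x48 ⊕ 0x3F = 0x77.
C5: T = 0xE4, S = E(K, T) = 0x07; 0x49 ⊕ 0x07 = 0x4E.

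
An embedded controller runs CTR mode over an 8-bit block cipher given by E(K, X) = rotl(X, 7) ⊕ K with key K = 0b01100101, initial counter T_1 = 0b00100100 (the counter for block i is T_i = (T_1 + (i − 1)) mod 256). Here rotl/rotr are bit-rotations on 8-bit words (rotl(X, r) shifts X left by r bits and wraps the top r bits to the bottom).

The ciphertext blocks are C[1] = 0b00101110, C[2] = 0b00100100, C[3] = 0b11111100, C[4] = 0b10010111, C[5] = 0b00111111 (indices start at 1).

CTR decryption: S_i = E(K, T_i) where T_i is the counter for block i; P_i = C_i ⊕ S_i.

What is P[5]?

P[5] = 0b01001110

P[5]: T = 0b00101000, S = E(K, T) = 0b01110001; 0b00111111 ⊕ 0b01110001 = 0b01001110.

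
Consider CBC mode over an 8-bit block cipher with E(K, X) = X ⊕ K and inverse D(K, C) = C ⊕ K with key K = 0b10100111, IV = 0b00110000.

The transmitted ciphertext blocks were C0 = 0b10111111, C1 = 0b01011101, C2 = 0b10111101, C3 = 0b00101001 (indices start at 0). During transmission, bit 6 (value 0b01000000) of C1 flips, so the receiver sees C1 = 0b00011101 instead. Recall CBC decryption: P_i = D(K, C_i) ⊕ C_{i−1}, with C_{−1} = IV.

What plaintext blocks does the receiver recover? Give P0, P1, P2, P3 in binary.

Only C1 changed, to 0b00011101. In CBC, a change in C_i garbles P_i and flips the same bit in P_{i+1}. Decrypting the received ciphertext:
P0: D(K, 0b10111111) = 0b00011000; 0b00011000 ⊕ 0b00110000 = 0b00101000.
P1: D(K, 0b00011101) = 0b10111010; 0b10111010 ⊕ 0b10111111 = 0b00000101.
P2: D(K, 0b10111101) = 0b00011010; 0b00011010 ⊕ 0b00011101 = 0b00000111.
P3: D(K, 0b00101001) = 0b10001110; 0b10001110 ⊕ 0b10111101 = 0b00110011.
Blocks that differ from the original plaintext: P1, P2.

P0 = 0b00101000, P1 = 0b00000101, P2 = 0b00000111, P3 = 0b00110011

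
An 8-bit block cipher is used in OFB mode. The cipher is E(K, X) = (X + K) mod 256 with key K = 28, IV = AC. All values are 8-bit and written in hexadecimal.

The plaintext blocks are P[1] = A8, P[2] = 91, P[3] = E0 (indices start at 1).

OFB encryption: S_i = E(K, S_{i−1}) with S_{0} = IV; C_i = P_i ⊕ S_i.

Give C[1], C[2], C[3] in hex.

C[1]: S = E(K, AC) = D4; A8 ⊕ D4 = 7C.
C[2]: S = E(K, D4) = FC; 91 ⊕ FC = 6D.
C[3]: S = E(K, FC) = 24; E0 ⊕ 24 = C4.

C[1] = 7C, C[2] = 6D, C[3] = C4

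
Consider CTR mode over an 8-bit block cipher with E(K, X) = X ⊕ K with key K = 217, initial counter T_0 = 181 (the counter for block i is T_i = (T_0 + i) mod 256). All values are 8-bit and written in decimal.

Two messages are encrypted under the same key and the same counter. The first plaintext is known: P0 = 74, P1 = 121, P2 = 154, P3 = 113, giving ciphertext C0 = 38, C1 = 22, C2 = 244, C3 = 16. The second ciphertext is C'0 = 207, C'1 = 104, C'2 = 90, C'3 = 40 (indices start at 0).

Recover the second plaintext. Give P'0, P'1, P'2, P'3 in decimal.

In CTR with a reused counter, both messages share the same keystream S_i, so C_i ⊕ C'_i = P_i ⊕ P'_i and thus P'_i = P_i ⊕ C_i ⊕ C'_i.
P'0: 74 ⊕ 38 ⊕ 207 = 163.
P'1: 121 ⊕ 22 ⊕ 104 = 7.
P'2: 154 ⊕ 244 ⊕ 90 = 52.
P'3: 113 ⊕ 16 ⊕ 40 = 73.

P'0 = 163, P'1 = 7, P'2 = 52, P'3 = 73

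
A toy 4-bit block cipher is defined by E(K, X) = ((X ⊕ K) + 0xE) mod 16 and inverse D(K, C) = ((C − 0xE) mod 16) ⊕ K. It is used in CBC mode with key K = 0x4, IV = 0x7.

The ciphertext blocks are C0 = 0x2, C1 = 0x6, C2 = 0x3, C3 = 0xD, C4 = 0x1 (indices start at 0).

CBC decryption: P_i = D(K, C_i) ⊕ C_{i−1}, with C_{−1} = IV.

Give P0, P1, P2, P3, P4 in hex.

P0: D(K, 0x2) = 0x0; 0x0 ⊕ 0x7 = 0x7.
P1: D(K, 0x6) = 0xC; 0xC ⊕ 0x2 = 0xE.
P2: D(K, 0x3) = 0x1; 0x1 ⊕ 0x6 = 0x7.
P3: D(K, 0xD) = 0xB; 0xB ⊕ 0x3 = 0x8.
P4: D(K, 0x1) = 0x7; 0x7 ⊕ 0xD = 0xA.

P0 = 0x7, P1 = 0xE, P2 = 0x7, P3 = 0x8, P4 = 0xA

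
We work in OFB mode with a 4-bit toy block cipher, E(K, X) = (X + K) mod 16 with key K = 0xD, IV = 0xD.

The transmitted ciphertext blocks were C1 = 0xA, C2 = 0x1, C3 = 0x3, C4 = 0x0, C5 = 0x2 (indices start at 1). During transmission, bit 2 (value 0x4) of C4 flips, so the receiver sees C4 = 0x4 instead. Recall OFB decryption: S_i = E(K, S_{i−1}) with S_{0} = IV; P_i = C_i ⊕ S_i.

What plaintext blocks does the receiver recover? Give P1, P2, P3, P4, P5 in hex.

Only C4 changed, to 0x4. In OFB, a change in C_i flips the same bit in P_i only; the keystream is unaffected. Decrypting the received ciphertext:
P1: S = E(K, 0xD) = 0xA; 0xA ⊕ 0xA = 0x0.
P2: S = E(K, 0xA) = 0x7; 0x1 ⊕ 0x7 = 0x6.
P3: S = E(K, 0x7) = 0x4; 0x3 ⊕ 0x4 = 0x7.
P4: S = E(K, 0x4) = 0x1; 0x4 ⊕ 0x1 = 0x5.
P5: S = E(K, 0x1) = 0xE; 0x2 ⊕ 0xE = 0xC.
Blocks that differ from the original plaintext: P4.

P1 = 0x0, P2 = 0x6, P3 = 0x7, P4 = 0x5, P5 = 0xC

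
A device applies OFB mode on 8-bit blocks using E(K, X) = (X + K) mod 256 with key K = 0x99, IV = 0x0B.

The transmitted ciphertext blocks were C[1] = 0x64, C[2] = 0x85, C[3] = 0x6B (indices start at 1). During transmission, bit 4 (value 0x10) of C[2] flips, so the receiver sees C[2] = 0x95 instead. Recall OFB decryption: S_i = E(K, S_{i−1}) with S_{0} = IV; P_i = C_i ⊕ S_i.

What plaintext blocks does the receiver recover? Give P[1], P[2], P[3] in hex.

Only C[2] changed, to 0x95. In OFB, a change in C_i flips the same bit in P_i only; the keystream is unaffected. Decrypting the received ciphertext:
P[1]: S = E(K, 0x0B) = 0xA4; 0x64 ⊕ 0xA4 = 0xC0.
P[2]: S = E(K, 0xA4) = 0x3D; 0x95 ⊕ 0x3D = 0xA8.
P[3]: S = E(K, 0x3D) = 0xD6; 0x6B ⊕ 0xD6 = 0xBD.
Blocks that differ from the original plaintext: P[2].

P[1] = 0xC0, P[2] = 0xA8, P[3] = 0xBD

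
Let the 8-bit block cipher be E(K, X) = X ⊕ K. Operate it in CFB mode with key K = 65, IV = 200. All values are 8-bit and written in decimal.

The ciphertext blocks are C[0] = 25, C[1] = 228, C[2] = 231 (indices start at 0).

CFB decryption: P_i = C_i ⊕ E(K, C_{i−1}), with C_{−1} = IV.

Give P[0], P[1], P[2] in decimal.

P[0]: E(K, 200) = 137; 25 ⊕ 137 = 144.
P[1]: E(K, 25) = 88; 228 ⊕ 88 = 188.
P[2]: E(K, 228) = 165; 231 ⊕ 165 = 66.

P[0] = 144, P[1] = 188, P[2] = 66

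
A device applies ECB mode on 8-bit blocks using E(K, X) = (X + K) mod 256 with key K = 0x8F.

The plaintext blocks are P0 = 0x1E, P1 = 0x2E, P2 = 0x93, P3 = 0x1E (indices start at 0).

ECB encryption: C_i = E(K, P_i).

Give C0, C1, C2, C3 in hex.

C0: E(K, 0x1E) = 0xAD.
C1: E(K, 0x2E) = 0xBD.
C2: E(K, 0x93) = 0x22.
C3: E(K, 0x1E) = 0xAD.

C0 = 0xAD, C1 = 0xBD, C2 = 0x22, C3 = 0xAD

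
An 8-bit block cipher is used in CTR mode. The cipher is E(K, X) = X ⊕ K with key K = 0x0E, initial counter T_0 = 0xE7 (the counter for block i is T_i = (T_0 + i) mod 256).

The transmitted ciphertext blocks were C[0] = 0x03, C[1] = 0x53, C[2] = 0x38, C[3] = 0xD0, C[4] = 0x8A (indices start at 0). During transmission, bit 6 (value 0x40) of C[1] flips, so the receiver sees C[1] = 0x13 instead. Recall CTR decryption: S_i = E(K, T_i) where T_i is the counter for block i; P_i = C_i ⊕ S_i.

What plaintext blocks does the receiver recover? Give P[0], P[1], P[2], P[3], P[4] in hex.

P[0] = 0xEA, P[1] = 0xF5, P[2] = 0xDF, P[3] = 0x34, P[4] = 0x6F

Only C[1] changed, to 0x13. In CTR, a change in C_i flips the same bit in P_i only; the keystream is unaffected. Decrypting the received ciphertext:
P[0]: T = 0xE7, S = E(K, T) = 0xE9; 0x03 ⊕ 0xE9 = 0xEA.
P[1]: T = 0xE8, S = E(K, T) = 0xE6; 0x13 ⊕ 0xE6 = 0xF5.
P[2]: T = 0xE9, S = E(K, T) = 0xE7; 0x38 ⊕ 0xE7 = 0xDF.
P[3]: T = 0xEA, S = E(K, T) = 0xE4; 0xD0 ⊕ 0xE4 = 0x34.
P[4]: T = 0xEB, S = E(K, T) = 0xE5; 0x8A ⊕ 0xE5 = 0x6F.
Blocks that differ from the original plaintext: P[1].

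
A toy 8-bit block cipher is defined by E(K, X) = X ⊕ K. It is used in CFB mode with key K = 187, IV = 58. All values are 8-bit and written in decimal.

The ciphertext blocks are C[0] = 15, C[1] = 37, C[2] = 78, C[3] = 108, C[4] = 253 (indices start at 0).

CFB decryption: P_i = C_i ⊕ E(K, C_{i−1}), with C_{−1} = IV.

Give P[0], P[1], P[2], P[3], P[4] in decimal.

P[0] = 142, P[1] = 145, P[2] = 208, P[3] = 153, P[4] = 42

P[0]: E(K, 58) = 129; 15 ⊕ 129 = 142.
P[1]: E(K, 15) = 180; 37 ⊕ 180 = 145.
P[2]: E(K, 37) = 158; 78 ⊕ 158 = 208.
P[3]: E(K, 78) = 245; 108 ⊕ 245 = 153.
P[4]: E(K, 108) = 215; 253 ⊕ 215 = 42.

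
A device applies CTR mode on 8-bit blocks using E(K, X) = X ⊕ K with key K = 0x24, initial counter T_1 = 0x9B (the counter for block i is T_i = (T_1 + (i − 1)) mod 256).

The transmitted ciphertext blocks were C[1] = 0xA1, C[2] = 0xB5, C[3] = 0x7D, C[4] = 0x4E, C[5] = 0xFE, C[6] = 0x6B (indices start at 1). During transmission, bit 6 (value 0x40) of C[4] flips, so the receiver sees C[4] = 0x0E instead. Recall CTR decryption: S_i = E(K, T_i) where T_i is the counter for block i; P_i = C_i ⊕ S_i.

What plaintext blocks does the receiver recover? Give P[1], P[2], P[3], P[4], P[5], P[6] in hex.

P[1] = 0x1E, P[2] = 0x0D, P[3] = 0xC4, P[4] = 0xB4, P[5] = 0x45, P[6] = 0xEF

Only C[4] changed, to 0x0E. In CTR, a change in C_i flips the same bit in P_i only; the keystream is unaffected. Decrypting the received ciphertext:
P[1]: T = 0x9B, S = E(K, T) = 0xBF; 0xA1 ⊕ 0xBF = 0x1E.
P[2]: T = 0x9C, S = E(K, T) = 0xB8; 0xB5 ⊕ 0xB8 = 0x0D.
P[3]: T = 0x9D, S = E(K, T) = 0xB9; 0x7D ⊕ 0xB9 = 0xC4.
P[4]: T = 0x9E, S = E(K, T) = 0xBA; 0x0E ⊕ 0xBA = 0xB4.
P[5]: T = 0x9F, S = E(K, T) = 0xBB; 0xFE ⊕ 0xBB = 0x45.
P[6]: T = 0xA0, S = E(K, T) = 0x84; 0x6B ⊕ 0x84 = 0xEF.
Blocks that differ from the original plaintext: P[4].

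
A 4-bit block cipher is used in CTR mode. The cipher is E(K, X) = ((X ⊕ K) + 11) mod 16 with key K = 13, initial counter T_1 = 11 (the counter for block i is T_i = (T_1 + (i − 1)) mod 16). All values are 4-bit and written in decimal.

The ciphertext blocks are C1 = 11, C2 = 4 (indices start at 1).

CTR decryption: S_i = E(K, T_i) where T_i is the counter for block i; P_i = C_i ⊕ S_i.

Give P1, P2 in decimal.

P1: T = 11, S = E(K, T) = 1; 11 ⊕ 1 = 10.
P2: T = 12, S = E(K, T) = 12; 4 ⊕ 12 = 8.

P1 = 10, P2 = 8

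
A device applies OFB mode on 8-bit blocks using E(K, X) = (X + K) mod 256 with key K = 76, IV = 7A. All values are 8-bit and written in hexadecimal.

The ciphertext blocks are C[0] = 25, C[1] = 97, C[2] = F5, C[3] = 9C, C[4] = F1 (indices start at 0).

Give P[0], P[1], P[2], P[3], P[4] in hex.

OFB decryption: S_i = E(K, S_{i−1}) with S_{−1} = IV; P_i = C_i ⊕ S_i.
P[0]: S = E(K, 7A) = F0; 25 ⊕ F0 = D5.
P[1]: S = E(K, F0) = 66; 97 ⊕ 66 = F1.
P[2]: S = E(K, 66) = DC; F5 ⊕ DC = 29.
P[3]: S = E(K, DC) = 52; 9C ⊕ 52 = CE.
P[4]: S = E(K, 52) = C8; F1 ⊕ C8 = 39.

P[0] = D5, P[1] = F1, P[2] = 29, P[3] = CE, P[4] = 39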